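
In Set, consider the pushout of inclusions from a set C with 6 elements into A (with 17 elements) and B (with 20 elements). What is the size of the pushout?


The pushout A +_C B identifies the images of C in A and B.
|A +_C B| = |A| + |B| - |C| (for injections).
= 17 + 20 - 6 = 31

31


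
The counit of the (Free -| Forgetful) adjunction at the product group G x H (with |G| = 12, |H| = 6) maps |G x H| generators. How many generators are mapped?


The counit epsilon_K: F(U(K)) -> K of the Free-Forgetful adjunction
maps |K| generators of F(U(K)) into K. For K = G x H (the product group),
|G x H| = |G| * |H|.
Total generators mapped = 12 * 6 = 72.

72


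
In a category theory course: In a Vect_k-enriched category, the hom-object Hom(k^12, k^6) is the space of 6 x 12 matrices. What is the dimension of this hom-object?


In Vect-enriched categories, Hom(k^n, k^m) is the space of m x n matrices.
dim(Hom(k^12, k^6)) = 6 * 12 = 72

72


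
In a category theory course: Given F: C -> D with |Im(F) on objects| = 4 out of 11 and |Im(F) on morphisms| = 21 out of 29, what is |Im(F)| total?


The image of F consists of distinct objects and distinct morphisms.
|Im(F)| on objects = 4
|Im(F)| on morphisms = 21
Total image cardinality = 4 + 21 = 25

25


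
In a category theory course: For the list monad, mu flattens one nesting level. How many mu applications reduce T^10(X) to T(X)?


Each application of mu: T^2 -> T removes one layer of nesting.
Starting at depth 10 (i.e., T^10(X)), we need to reach T(X).
Number of mu applications = 10 - 1 = 9

9


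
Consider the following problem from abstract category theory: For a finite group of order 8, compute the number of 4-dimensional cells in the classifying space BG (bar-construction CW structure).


In the bar-construction CW model of BG, the n-cells are indexed by
n-tuples [g_1|...|g_n] of non-identity elements of G (degenerate
simplices with some g_i = e do not contribute cells), so there are
(|G| - 1)^n n-cells.
For dim = 4 with |G| = 8:
cells = (8 - 1)^4 = 7^4 = 2401

2401


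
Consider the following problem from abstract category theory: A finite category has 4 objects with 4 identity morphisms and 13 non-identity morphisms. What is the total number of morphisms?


Each object has an identity morphism, giving 4 identities.
Adding the 13 non-identity morphisms:
Total = 4 + 13 = 17

17


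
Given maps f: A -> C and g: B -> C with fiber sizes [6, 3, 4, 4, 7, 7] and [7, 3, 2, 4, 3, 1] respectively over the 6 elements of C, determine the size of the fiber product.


The pullback A x_C B consists of pairs (a, b) with f(a) = g(b).
For each element c in C, the fiber product has |f^-1(c)| * |g^-1(c)| elements.
Summing over C: 6 * 7 + 3 * 3 + 4 * 2 + 4 * 4 + 7 * 3 + 7 * 1
= 42 + 9 + 8 + 16 + 21 + 7 = 103

103


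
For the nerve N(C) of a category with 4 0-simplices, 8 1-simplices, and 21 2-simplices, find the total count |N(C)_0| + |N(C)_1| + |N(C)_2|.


The 2-skeleton of the nerve N(C) consists of simplices in dimensions 0, 1, 2:
  |N(C)_0| = 4 (objects)
  |N(C)_1| = 8 (morphisms)
  |N(C)_2| = 21 (composable pairs)
Total = 4 + 8 + 21 = 33

33


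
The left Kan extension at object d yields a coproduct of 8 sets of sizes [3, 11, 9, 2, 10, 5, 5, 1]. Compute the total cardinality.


Pointwise, the left Kan extension (Lan_F H)(d) is the colimit, indexed
by the comma category (F downarrow d), of H composed with the
projection (F downarrow d) -> C. Here that colimit is given
as a coproduct (disjoint union) of sets, so its cardinality is the
sum of the sizes of the summands.
Coproduct of sets with sizes: 3 + 11 + 9 + 2 + 10 + 5 + 5 + 1
= 46

46


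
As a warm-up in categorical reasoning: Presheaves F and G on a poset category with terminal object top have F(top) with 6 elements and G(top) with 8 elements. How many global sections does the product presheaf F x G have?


Global sections of a presheaf on a poset with terminal top satisfy
Gamma(H) ~ H(top). Presheaves admit pointwise products, so
(F x G)(top) = F(top) x G(top) (Cartesian product).
|Gamma(F x G)| = |F(top)| * |G(top)| = 6 * 8 = 48.

48


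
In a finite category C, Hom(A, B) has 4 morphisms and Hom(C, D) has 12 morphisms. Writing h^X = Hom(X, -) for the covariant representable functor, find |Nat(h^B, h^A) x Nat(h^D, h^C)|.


By the Yoneda lemma, Nat(h^B, h^A) is isomorphic to Hom(A, B),
so |Nat(h^B, h^A)| = |Hom(A, B)| and |Nat(h^D, h^C)| = |Hom(C, D)|.
|Hom(A, B)| = 4, |Hom(C, D)| = 12.
|Nat(h^B, h^A) x Nat(h^D, h^C)| = 4 * 12 = 48

48


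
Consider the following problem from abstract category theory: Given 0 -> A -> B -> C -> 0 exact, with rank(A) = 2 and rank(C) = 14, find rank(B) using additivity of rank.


For a short exact sequence 0 -> A -> B -> C -> 0,
rank is additive: rank(B) = rank(A) + rank(C).
rank(B) = 2 + 14 = 16

16


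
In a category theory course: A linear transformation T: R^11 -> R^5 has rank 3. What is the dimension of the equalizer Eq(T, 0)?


The equalizer of f and the zero map is ker(f).
By the rank-nullity theorem: dim(ker(f)) = dim(domain) - rank(f).
dim(ker(f)) = 11 - 3 = 8

8


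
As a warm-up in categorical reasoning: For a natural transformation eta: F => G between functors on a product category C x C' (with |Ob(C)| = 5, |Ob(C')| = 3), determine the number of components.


A natural transformation eta: F => G assigns one component morphism per
object of the domain category.
The domain is the product category C x C', so
|Ob(C x C')| = |Ob(C)| * |Ob(C')| = 5 * 3 = 15.
Therefore eta has 15 component morphisms.

15


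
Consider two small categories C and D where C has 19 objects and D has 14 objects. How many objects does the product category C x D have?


The product category C x D has objects that are pairs (c, d).
Number of pairs = |Ob(C)| * |Ob(D)| = 19 * 14 = 266

266


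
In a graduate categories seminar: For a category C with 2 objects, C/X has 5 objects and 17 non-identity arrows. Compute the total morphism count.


In the slice category C/X, objects are morphisms to X.
Identity morphisms: 5 (one per object of C/X).
Non-identity morphisms: 17.
Total = 5 + 17 = 22

22


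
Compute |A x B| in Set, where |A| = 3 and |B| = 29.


In Set, the product A x B is the Cartesian product.
By the universal property, |A x B| = |A| * |B|.
|A x B| = 3 * 29 = 87

87


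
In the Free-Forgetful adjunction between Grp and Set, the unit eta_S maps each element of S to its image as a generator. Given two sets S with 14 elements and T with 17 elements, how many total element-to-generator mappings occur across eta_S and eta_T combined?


The unit eta_X: X -> U(F(X)) of the Free-Forgetful adjunction
maps each element of X to a generator of F(X). For X = S + T (disjoint
union in Set), |S + T| = |S| + |T|.
Total mappings = 14 + 17 = 31.

31


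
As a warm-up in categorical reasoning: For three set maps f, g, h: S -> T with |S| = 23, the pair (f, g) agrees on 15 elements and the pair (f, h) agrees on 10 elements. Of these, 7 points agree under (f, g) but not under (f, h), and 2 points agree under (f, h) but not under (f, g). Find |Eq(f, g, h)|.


Eq(f, g, h) is the triple-agreement set: points in S where all three
maps take the same value. Using inclusion-exclusion on the pairwise data:
Pair (f, g) agrees on 15 points; pair (f, h) on 10 points.
Points agreeing under (f, g) but not (f, h) = 7; under (f, h) but not (f, g) = 2.
Triple-agreement = agreement-in-(f, g) minus points that agree under (f, g) but not (f, h):
|Eq(f, g, h)| = 15 - 7 = 8
(cross-check via (f, h): 10 - 2 = 8.)

8


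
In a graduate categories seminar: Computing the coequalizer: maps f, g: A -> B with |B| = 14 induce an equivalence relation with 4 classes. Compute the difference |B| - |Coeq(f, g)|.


The coequalizer Coeq(f, g) = B / ~ has one element per equivalence class.
|B| = 14, |Coeq(f, g)| = 4.
|B| - |Coeq(f, g)| = 14 - 4 = 10.

10


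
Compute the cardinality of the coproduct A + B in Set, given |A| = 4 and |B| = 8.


In Set, the coproduct A + B is the disjoint union.
|A + B| = |A| + |B| = 4 + 8 = 12

12


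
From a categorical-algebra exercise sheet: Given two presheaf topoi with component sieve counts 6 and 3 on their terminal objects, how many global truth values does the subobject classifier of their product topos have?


In a product of presheaf topoi E_1 x E_2, the subobject classifier
is Omega = Omega_1 x Omega_2 (componentwise), so
|Omega(top)| = |Omega_1(top_1)| * |Omega_2(top_2)|.
= 6 * 3 = 18.

18


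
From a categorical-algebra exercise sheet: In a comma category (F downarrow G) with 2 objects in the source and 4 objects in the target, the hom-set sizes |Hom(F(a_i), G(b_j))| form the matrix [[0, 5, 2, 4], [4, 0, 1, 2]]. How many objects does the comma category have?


Objects of (F downarrow G) are triples (a, b, h: F(a)->G(b)).
The count equals the sum of all entries in the hom-matrix.
sum(row 0) = 11
sum(row 1) = 7
Grand total = 18

18


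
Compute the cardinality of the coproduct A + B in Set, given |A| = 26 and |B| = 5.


In Set, the coproduct A + B is the disjoint union.
|A + B| = |A| + |B| = 26 + 5 = 31

31


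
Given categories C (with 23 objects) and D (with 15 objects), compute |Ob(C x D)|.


The product category C x D has objects that are pairs (c, d).
Number of pairs = |Ob(C)| * |Ob(D)| = 23 * 15 = 345

345


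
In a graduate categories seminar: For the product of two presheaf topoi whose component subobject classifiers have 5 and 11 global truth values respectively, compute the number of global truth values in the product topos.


In a product of presheaf topoi E_1 x E_2, the subobject classifier
is Omega = Omega_1 x Omega_2 (componentwise), so
|Omega(top)| = |Omega_1(top_1)| * |Omega_2(top_2)|.
= 5 * 11 = 55.

55


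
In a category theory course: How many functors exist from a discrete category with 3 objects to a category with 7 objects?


A functor from a discrete category C to D is determined by
where each object maps. Each of the 3 objects of C can map
to any of the 7 objects of D independently.
Number of functors = 7^3 = 343

343


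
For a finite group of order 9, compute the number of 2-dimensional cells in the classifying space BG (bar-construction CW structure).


In the bar-construction CW model of BG, the n-cells are indexed by
n-tuples [g_1|...|g_n] of non-identity elements of G (degenerate
simplices with some g_i = e do not contribute cells), so there are
(|G| - 1)^n n-cells.
For dim = 2 with |G| = 9:
cells = (9 - 1)^2 = 8^2 = 64

64


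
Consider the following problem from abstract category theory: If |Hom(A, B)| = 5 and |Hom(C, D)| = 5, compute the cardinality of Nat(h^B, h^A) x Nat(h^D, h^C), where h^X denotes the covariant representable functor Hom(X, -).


By the Yoneda lemma, Nat(h^B, h^A) is isomorphic to Hom(A, B),
so |Nat(h^B, h^A)| = |Hom(A, B)| and |Nat(h^D, h^C)| = |Hom(C, D)|.
|Hom(A, B)| = 5, |Hom(C, D)| = 5.
|Nat(h^B, h^A) x Nat(h^D, h^C)| = 5 * 5 = 25

25


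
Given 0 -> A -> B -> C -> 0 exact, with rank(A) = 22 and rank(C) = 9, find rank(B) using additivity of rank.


For a short exact sequence 0 -> A -> B -> C -> 0,
rank is additive: rank(B) = rank(A) + rank(C).
rank(B) = 22 + 9 = 31

31


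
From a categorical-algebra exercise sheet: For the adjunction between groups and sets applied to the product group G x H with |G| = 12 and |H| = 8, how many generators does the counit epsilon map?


The counit epsilon_K: F(U(K)) -> K of the Free-Forgetful adjunction
maps |K| generators of F(U(K)) into K. For K = G x H (the product group),
|G x H| = |G| * |H|.
Total generators mapped = 12 * 8 = 96.

96


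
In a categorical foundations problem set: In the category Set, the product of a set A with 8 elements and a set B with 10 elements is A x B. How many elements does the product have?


In Set, the product A x B is the Cartesian product.
By the universal property, |A x B| = |A| * |B|.
|A x B| = 8 * 10 = 80

80


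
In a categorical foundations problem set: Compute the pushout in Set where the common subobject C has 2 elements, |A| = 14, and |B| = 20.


The pushout A +_C B identifies the images of C in A and B.
|A +_C B| = |A| + |B| - |C| (for injections).
= 14 + 20 - 2 = 32

32


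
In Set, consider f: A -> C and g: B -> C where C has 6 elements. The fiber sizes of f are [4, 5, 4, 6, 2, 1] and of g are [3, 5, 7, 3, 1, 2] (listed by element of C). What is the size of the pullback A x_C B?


The pullback A x_C B consists of pairs (a, b) with f(a) = g(b).
For each element c in C, the fiber product has |f^-1(c)| * |g^-1(c)| elements.
Summing over C: 4 * 3 + 5 * 5 + 4 * 7 + 6 * 3 + 2 * 1 + 1 * 2
= 12 + 25 + 28 + 18 + 2 + 2 = 87

87


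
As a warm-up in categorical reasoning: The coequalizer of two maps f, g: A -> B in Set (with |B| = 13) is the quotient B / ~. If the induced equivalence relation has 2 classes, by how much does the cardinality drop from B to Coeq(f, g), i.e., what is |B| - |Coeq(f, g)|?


The coequalizer Coeq(f, g) = B / ~ has one element per equivalence class.
|B| = 13, |Coeq(f, g)| = 2.
|B| - |Coeq(f, g)| = 13 - 2 = 11.

11


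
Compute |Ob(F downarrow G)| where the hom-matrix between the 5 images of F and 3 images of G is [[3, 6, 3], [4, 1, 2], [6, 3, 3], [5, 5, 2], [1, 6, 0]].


Objects of (F downarrow G) are triples (a, b, h: F(a)->G(b)).
The count equals the sum of all entries in the hom-matrix.
sum(row 0) = 12
sum(row 1) = 7
sum(row 2) = 12
sum(row 3) = 12
sum(row 4) = 7
Grand total = 50

50


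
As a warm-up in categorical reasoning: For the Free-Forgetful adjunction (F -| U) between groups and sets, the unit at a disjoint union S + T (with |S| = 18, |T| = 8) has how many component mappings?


The unit eta_X: X -> U(F(X)) of the Free-Forgetful adjunction
maps each element of X to a generator of F(X). For X = S + T (disjoint
union in Set), |S + T| = |S| + |T|.
Total mappings = 18 + 8 = 26.

26


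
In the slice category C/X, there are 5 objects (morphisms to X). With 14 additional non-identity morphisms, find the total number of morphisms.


In the slice category C/X, objects are morphisms to X.
Identity morphisms: 5 (one per object of C/X).
Non-identity morphisms: 14.
Total = 5 + 14 = 19

19


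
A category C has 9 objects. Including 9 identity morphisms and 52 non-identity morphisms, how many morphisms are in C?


Each object has an identity morphism, giving 9 identities.
Adding the 52 non-identity morphisms:
Total = 9 + 52 = 61

61


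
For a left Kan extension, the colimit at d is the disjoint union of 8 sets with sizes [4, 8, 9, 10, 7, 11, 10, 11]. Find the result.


Pointwise, the left Kan extension (Lan_F H)(d) is the colimit, indexed
by the comma category (F downarrow d), of H composed with the
projection (F downarrow d) -> C. Here that colimit is given
as a coproduct (disjoint union) of sets, so its cardinality is the
sum of the sizes of the summands.
Coproduct of sets with sizes: 4 + 8 + 9 + 10 + 7 + 11 + 10 + 11
= 70

70


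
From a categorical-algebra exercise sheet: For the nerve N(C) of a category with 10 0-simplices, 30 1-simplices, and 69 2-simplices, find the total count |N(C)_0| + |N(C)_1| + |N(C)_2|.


The 2-skeleton of the nerve N(C) consists of simplices in dimensions 0, 1, 2:
  |N(C)_0| = 10 (objects)
  |N(C)_1| = 30 (morphisms)
  |N(C)_2| = 69 (composable pairs)
Total = 10 + 30 + 69 = 109

109


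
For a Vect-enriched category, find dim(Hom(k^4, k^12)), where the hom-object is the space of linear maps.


In Vect-enriched categories, Hom(k^n, k^m) is the space of m x n matrices.
dim(Hom(k^4, k^12)) = 12 * 4 = 48

48


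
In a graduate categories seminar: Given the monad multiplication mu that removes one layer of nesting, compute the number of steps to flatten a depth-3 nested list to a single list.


Each application of mu: T^2 -> T removes one layer of nesting.
Starting at depth 3 (i.e., T^3(X)), we need to reach T(X).
Number of mu applications = 3 - 1 = 2

2


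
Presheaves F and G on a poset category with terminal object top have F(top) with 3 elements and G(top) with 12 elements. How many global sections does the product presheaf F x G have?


Global sections of a presheaf on a poset with terminal top satisfy
Gamma(H) ~ H(top). Presheaves admit pointwise products, so
(F x G)(top) = F(top) x G(top) (Cartesian product).
|Gamma(F x G)| = |F(top)| * |G(top)| = 3 * 12 = 36.

36


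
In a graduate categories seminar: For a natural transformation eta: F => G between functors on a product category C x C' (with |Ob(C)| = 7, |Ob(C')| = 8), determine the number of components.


A natural transformation eta: F => G assigns one component morphism per
object of the domain category.
The domain is the product category C x C', so
|Ob(C x C')| = |Ob(C)| * |Ob(C')| = 7 * 8 = 56.
Therefore eta has 56 component morphisms.

56


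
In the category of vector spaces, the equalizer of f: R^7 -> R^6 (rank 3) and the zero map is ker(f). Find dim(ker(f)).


The equalizer of f and the zero map is ker(f).
By the rank-nullity theorem: dim(ker(f)) = dim(domain) - rank(f).
dim(ker(f)) = 7 - 3 = 4

4


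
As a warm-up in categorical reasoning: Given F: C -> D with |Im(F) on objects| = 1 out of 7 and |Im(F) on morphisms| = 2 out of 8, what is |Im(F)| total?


The image of F consists of distinct objects and distinct morphisms.
|Im(F)| on objects = 1
|Im(F)| on morphisms = 2
Total image cardinality = 1 + 2 = 3

3


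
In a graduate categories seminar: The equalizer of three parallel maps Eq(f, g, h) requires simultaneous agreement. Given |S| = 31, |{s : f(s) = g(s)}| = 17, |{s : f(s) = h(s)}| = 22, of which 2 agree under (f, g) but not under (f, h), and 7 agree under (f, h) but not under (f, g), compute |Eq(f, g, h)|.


Eq(f, g, h) is the triple-agreement set: points in S where all three
maps take the same value. Using inclusion-exclusion on the pairwise data:
Pair (f, g) agrees on 17 points; pair (f, h) on 22 points.
Points agreeing under (f, g) but not (f, h) = 2; under (f, h) but not (f, g) = 7.
Triple-agreement = agreement-in-(f, g) minus points that agree under (f, g) but not (f, h):
|Eq(f, g, h)| = 17 - 2 = 15
(cross-check via (f, h): 22 - 7 = 15.)

15


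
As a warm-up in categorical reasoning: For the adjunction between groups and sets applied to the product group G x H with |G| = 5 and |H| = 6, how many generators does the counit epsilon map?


The counit epsilon_K: F(U(K)) -> K of the Free-Forgetful adjunction
maps |K| generators of F(U(K)) into K. For K = G x H (the product group),
|G x H| = |G| * |H|.
Total generators mapped = 5 * 6 = 30.

30


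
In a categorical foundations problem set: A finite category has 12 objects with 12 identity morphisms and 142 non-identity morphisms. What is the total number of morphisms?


Each object has an identity morphism, giving 12 identities.
Adding the 142 non-identity morphisms:
Total = 12 + 142 = 154

154


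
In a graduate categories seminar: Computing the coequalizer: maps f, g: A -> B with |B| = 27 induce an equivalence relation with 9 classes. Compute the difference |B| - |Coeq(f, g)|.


The coequalizer Coeq(f, g) = B / ~ has one element per equivalence class.
|B| = 27, |Coeq(f, g)| = 9.
|B| - |Coeq(f, g)| = 27 - 9 = 18.

18


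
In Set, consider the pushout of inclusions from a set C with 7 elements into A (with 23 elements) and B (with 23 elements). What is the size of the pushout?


The pushout A +_C B identifies the images of C in A and B.
|A +_C B| = |A| + |B| - |C| (for injections).
= 23 + 23 - 7 = 39

39


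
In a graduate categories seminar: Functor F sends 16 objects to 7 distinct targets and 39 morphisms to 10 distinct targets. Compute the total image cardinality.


The image of F consists of distinct objects and distinct morphisms.
|Im(F)| on objects = 7
|Im(F)| on morphisms = 10
Total image cardinality = 7 + 10 = 17

17


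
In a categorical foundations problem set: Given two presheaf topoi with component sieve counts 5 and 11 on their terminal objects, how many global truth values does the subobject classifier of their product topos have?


In a product of presheaf topoi E_1 x E_2, the subobject classifier
is Omega = Omega_1 x Omega_2 (componentwise), so
|Omega(top)| = |Omega_1(top_1)| * |Omega_2(top_2)|.
= 5 * 11 = 55.

55


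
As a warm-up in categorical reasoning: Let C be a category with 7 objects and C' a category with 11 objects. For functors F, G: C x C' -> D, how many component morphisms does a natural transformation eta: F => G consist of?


A natural transformation eta: F => G assigns one component morphism per
object of the domain category.
The domain is the product category C x C', so
|Ob(C x C')| = |Ob(C)| * |Ob(C')| = 7 * 11 = 77.
Therefore eta has 77 component morphisms.

77


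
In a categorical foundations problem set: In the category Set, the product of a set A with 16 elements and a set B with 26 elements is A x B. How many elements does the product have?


In Set, the product A x B is the Cartesian product.
By the universal property, |A x B| = |A| * |B|.
|A x B| = 16 * 26 = 416

416


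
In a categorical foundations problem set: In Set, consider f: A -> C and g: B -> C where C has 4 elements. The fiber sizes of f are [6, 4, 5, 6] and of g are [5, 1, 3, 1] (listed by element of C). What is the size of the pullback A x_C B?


The pullback A x_C B consists of pairs (a, b) with f(a) = g(b).
For each element c in C, the fiber product has |f^-1(c)| * |g^-1(c)| elements.
Summing over C: 6 * 5 + 4 * 1 + 5 * 3 + 6 * 1
= 30 + 4 + 15 + 6 = 55

55


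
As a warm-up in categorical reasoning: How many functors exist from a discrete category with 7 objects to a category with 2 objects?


A functor from a discrete category C to D is determined by
where each object maps. Each of the 7 objects of C can map
to any of the 2 objects of D independently.
Number of functors = 2^7 = 128

128


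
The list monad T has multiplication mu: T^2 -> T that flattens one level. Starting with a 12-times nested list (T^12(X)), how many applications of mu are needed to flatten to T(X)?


Each application of mu: T^2 -> T removes one layer of nesting.
Starting at depth 12 (i.e., T^12(X)), we need to reach T(X).
Number of mu applications = 12 - 1 = 11

11


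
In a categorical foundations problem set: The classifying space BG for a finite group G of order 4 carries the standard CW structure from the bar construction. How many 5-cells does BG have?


In the bar-construction CW model of BG, the n-cells are indexed by
n-tuples [g_1|...|g_n] of non-identity elements of G (degenerate
simplices with some g_i = e do not contribute cells), so there are
(|G| - 1)^n n-cells.
For dim = 5 with |G| = 4:
cells = (4 - 1)^5 = 3^5 = 243

243


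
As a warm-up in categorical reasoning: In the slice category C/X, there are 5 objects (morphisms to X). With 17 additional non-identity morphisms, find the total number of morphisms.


In the slice category C/X, objects are morphisms to X.
Identity morphisms: 5 (one per object of C/X).
Non-identity morphisms: 17.
Total = 5 + 17 = 22

22


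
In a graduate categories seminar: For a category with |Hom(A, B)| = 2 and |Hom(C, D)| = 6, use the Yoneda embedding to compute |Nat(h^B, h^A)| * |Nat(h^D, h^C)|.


By the Yoneda lemma, Nat(h^B, h^A) is isomorphic to Hom(A, B),
so |Nat(h^B, h^A)| = |Hom(A, B)| and |Nat(h^D, h^C)| = |Hom(C, D)|.
|Hom(A, B)| = 2, |Hom(C, D)| = 6.
|Nat(h^B, h^A) x Nat(h^D, h^C)| = 2 * 6 = 12

12


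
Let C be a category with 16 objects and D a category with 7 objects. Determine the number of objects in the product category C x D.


The product category C x D has objects that are pairs (c, d).
Number of pairs = |Ob(C)| * |Ob(D)| = 16 * 7 = 112

112


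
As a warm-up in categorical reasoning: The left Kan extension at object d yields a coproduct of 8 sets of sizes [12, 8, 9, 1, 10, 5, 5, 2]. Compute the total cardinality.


Pointwise, the left Kan extension (Lan_F H)(d) is the colimit, indexed
by the comma category (F downarrow d), of H composed with the
projection (F downarrow d) -> C. Here that colimit is given
as a coproduct (disjoint union) of sets, so its cardinality is the
sum of the sizes of the summands.
Coproduct of sets with sizes: 12 + 8 + 9 + 1 + 10 + 5 + 5 + 2
= 52

52


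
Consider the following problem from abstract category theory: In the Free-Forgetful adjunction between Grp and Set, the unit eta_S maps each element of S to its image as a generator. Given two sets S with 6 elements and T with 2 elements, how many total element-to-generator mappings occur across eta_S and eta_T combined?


The unit eta_X: X -> U(F(X)) of the Free-Forgetful adjunction
maps each element of X to a generator of F(X). For X = S + T (disjoint
union in Set), |S + T| = |S| + |T|.
Total mappings = 6 + 2 = 8.

8


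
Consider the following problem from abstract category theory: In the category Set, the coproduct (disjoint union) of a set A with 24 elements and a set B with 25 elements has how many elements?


In Set, the coproduct A + B is the disjoint union.
|A + B| = |A| + |B| = 24 + 25 = 49

49


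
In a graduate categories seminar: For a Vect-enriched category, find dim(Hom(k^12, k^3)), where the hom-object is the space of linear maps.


In Vect-enriched categories, Hom(k^n, k^m) is the space of m x n matrices.
dim(Hom(k^12, k^3)) = 3 * 12 = 36

36


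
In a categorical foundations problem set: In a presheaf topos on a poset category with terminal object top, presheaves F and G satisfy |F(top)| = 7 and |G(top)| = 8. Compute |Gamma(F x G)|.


Global sections of a presheaf on a poset with terminal top satisfy
Gamma(H) ~ H(top). Presheaves admit pointwise products, so
(F x G)(top) = F(top) x G(top) (Cartesian product).
|Gamma(F x G)| = |F(top)| * |G(top)| = 7 * 8 = 56.

56


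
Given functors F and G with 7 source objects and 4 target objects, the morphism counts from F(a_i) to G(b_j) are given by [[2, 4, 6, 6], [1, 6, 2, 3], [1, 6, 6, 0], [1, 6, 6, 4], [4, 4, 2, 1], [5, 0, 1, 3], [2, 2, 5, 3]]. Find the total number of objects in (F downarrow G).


Objects of (F downarrow G) are triples (a, b, h: F(a)->G(b)).
The count equals the sum of all entries in the hom-matrix.
sum(row 0) = 18
sum(row 1) = 12
sum(row 2) = 13
sum(row 3) = 17
sum(row 4) = 11
sum(row 5) = 9
sum(row 6) = 12
Grand total = 92

92


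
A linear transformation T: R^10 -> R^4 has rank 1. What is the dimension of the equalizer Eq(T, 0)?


The equalizer of f and the zero map is ker(f).
By the rank-nullity theorem: dim(ker(f)) = dim(domain) - rank(f).
dim(ker(f)) = 10 - 1 = 9

9


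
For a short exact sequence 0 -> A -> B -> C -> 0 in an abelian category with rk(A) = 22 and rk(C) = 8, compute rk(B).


For a short exact sequence 0 -> A -> B -> C -> 0,
rank is additive: rank(B) = rank(A) + rank(C).
rank(B) = 22 + 8 = 30

30


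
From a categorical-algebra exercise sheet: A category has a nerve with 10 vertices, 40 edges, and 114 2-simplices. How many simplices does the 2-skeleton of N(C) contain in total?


The 2-skeleton of the nerve N(C) consists of simplices in dimensions 0, 1, 2:
  |N(C)_0| = 10 (objects)
  |N(C)_1| = 40 (morphisms)
  |N(C)_2| = 114 (composable pairs)
Total = 10 + 40 + 114 = 164

164


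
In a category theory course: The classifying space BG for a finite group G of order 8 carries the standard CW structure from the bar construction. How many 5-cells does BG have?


In the bar-construction CW model of BG, the n-cells are indexed by
n-tuples [g_1|...|g_n] of non-identity elements of G (degenerate
simplices with some g_i = e do not contribute cells), so there are
(|G| - 1)^n n-cells.
For dim = 5 with |G| = 8:
cells = (8 - 1)^5 = 7^5 = 16807

16807


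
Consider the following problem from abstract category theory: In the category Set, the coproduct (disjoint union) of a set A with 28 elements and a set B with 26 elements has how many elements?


In Set, the coproduct A + B is the disjoint union.
|A + B| = |A| + |B| = 28 + 26 = 54

54


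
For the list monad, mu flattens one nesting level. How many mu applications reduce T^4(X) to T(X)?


Each application of mu: T^2 -> T removes one layer of nesting.
Starting at depth 4 (i.e., T^4(X)), we need to reach T(X).
Number of mu applications = 4 - 1 = 3

3


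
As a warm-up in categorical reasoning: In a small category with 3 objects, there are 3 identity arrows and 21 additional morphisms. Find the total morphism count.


Each object has an identity morphism, giving 3 identities.
Adding the 21 non-identity morphisms:
Total = 3 + 21 = 24

24


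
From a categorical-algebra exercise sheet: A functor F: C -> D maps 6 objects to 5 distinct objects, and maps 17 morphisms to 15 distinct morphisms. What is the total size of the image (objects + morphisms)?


The image of F consists of distinct objects and distinct morphisms.
|Im(F)| on objects = 5
|Im(F)| on morphisms = 15
Total image cardinality = 5 + 15 = 20

20


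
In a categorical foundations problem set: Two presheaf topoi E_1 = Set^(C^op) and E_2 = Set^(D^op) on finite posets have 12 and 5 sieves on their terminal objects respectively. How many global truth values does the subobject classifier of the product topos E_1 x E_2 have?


In a product of presheaf topoi E_1 x E_2, the subobject classifier
is Omega = Omega_1 x Omega_2 (componentwise), so
|Omega(top)| = |Omega_1(top_1)| * |Omega_2(top_2)|.
= 12 * 5 = 60.

60


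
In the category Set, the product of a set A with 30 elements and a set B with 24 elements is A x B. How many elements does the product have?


In Set, the product A x B is the Cartesian product.
By the universal property, |A x B| = |A| * |B|.
|A x B| = 30 * 24 = 720

720


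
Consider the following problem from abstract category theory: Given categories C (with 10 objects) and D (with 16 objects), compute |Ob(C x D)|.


The product category C x D has objects that are pairs (c, d).
Number of pairs = |Ob(C)| * |Ob(D)| = 10 * 16 = 160

160


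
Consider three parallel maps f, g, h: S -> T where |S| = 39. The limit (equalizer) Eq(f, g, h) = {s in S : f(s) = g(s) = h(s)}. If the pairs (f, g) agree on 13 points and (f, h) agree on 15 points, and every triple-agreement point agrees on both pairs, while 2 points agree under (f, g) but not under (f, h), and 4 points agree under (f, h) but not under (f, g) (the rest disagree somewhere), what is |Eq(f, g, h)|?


Eq(f, g, h) is the triple-agreement set: points in S where all three
maps take the same value. Using inclusion-exclusion on the pairwise data:
Pair (f, g) agrees on 13 points; pair (f, h) on 15 points.
Points agreeing under (f, g) but not (f, h) = 2; under (f, h) but not (f, g) = 4.
Triple-agreement = agreement-in-(f, g) minus points that agree under (f, g) but not (f, h):
|Eq(f, g, h)| = 13 - 2 = 11
(cross-check via (f, h): 15 - 4 = 11.)

11


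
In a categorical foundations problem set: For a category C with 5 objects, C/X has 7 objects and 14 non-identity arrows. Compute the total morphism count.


In the slice category C/X, objects are morphisms to X.
Identity morphisms: 7 (one per object of C/X).
Non-identity morphisms: 14.
Total = 7 + 14 = 21

21


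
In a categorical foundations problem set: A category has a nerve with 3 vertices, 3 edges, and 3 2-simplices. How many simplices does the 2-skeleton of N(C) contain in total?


The 2-skeleton of the nerve N(C) consists of simplices in dimensions 0, 1, 2:
  |N(C)_0| = 3 (objects)
  |N(C)_1| = 3 (morphisms)
  |N(C)_2| = 3 (composable pairs)
Total = 3 + 3 + 3 = 9

9


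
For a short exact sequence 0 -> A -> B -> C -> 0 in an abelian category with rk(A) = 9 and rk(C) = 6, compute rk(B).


For a short exact sequence 0 -> A -> B -> C -> 0,
rank is additive: rank(B) = rank(A) + rank(C).
rank(B) = 9 + 6 = 15

15


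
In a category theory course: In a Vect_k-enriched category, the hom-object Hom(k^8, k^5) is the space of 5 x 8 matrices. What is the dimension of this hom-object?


In Vect-enriched categories, Hom(k^n, k^m) is the space of m x n matrices.
dim(Hom(k^8, k^5)) = 5 * 8 = 40

40


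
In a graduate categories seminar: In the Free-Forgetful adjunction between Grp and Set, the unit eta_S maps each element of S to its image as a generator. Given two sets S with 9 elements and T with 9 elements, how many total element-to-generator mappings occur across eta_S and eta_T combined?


The unit eta_X: X -> U(F(X)) of the Free-Forgetful adjunction
maps each element of X to a generator of F(X). For X = S + T (disjoint
union in Set), |S + T| = |S| + |T|.
Total mappings = 9 + 9 = 18.

18


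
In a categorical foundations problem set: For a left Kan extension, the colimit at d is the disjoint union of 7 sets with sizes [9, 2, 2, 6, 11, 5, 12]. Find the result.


Pointwise, the left Kan extension (Lan_F H)(d) is the colimit, indexed
by the comma category (F downarrow d), of H composed with the
projection (F downarrow d) -> C. Here that colimit is given
as a coproduct (disjoint union) of sets, so its cardinality is the
sum of the sizes of the summands.
Coproduct of sets with sizes: 9 + 2 + 2 + 6 + 11 + 5 + 12
= 47

47


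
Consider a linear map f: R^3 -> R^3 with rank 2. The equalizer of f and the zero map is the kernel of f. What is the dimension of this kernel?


The equalizer of f and the zero map is ker(f).
By the rank-nullity theorem: dim(ker(f)) = dim(domain) - rank(f).
dim(ker(f)) = 3 - 2 = 1

1


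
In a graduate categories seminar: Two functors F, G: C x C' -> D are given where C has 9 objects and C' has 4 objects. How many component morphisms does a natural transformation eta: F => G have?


A natural transformation eta: F => G assigns one component morphism per
object of the domain category.
The domain is the product category C x C', so
|Ob(C x C')| = |Ob(C)| * |Ob(C')| = 9 * 4 = 36.
Therefore eta has 36 component morphisms.

36


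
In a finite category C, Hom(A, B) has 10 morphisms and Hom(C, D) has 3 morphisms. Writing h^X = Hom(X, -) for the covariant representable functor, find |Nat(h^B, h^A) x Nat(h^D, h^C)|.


By the Yoneda lemma, Nat(h^B, h^A) is isomorphic to Hom(A, B),
so |Nat(h^B, h^A)| = |Hom(A, B)| and |Nat(h^D, h^C)| = |Hom(C, D)|.
|Hom(A, B)| = 10, |Hom(C, D)| = 3.
|Nat(h^B, h^A) x Nat(h^D, h^C)| = 10 * 3 = 30

30


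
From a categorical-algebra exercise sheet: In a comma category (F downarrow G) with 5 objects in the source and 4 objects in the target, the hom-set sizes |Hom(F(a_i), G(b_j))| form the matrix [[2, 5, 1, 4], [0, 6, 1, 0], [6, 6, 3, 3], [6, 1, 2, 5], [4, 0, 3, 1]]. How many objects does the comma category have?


Objects of (F downarrow G) are triples (a, b, h: F(a)->G(b)).
The count equals the sum of all entries in the hom-matrix.
sum(row 0) = 12
sum(row 1) = 7
sum(row 2) = 18
sum(row 3) = 14
sum(row 4) = 8
Grand total = 59

59


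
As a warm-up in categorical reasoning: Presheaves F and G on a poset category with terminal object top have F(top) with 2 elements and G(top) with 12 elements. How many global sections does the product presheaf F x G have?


Global sections of a presheaf on a poset with terminal top satisfy
Gamma(H) ~ H(top). Presheaves admit pointwise products, so
(F x G)(top) = F(top) x G(top) (Cartesian product).
|Gamma(F x G)| = |F(top)| * |G(top)| = 2 * 12 = 24.

24


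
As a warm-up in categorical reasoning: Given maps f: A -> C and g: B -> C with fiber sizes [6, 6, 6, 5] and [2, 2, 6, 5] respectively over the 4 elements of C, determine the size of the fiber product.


The pullback A x_C B consists of pairs (a, b) with f(a) = g(b).
For each element c in C, the fiber product has |f^-1(c)| * |g^-1(c)| elements.
Summing over C: 6 * 2 + 6 * 2 + 6 * 6 + 5 * 5
= 12 + 12 + 36 + 25 = 85

85


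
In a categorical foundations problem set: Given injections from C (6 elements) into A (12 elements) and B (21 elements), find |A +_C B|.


The pushout A +_C B identifies the images of C in A and B.
|A +_C B| = |A| + |B| - |C| (for injections).
= 12 + 21 - 6 = 27

27


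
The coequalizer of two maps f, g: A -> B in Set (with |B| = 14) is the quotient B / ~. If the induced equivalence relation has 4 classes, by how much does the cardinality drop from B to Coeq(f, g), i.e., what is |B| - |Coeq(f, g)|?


The coequalizer Coeq(f, g) = B / ~ has one element per equivalence class.
|B| = 14, |Coeq(f, g)| = 4.
|B| - |Coeq(f, g)| = 14 - 4 = 10.

10


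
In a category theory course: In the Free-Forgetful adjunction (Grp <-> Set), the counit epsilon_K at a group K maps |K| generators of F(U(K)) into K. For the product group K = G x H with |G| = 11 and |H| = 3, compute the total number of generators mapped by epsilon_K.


The counit epsilon_K: F(U(K)) -> K of the Free-Forgetful adjunction
maps |K| generators of F(U(K)) into K. For K = G x H (the product group),
|G x H| = |G| * |H|.
Total generators mapped = 11 * 3 = 33.

33


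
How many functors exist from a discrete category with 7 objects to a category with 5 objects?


A functor from a discrete category C to D is determined by
where each object maps. Each of the 7 objects of C can map
to any of the 5 objects of D independently.
Number of functors = 5^7 = 78125

78125


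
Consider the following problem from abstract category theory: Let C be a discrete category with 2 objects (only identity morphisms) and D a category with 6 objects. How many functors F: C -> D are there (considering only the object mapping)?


A functor from a discrete category C to D is determined by
where each object maps. Each of the 2 objects of C can map
to any of the 6 objects of D independently.
Number of functors = 6^2 = 36

36


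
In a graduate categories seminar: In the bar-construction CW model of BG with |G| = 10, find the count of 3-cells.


In the bar-construction CW model of BG, the n-cells are indexed by
n-tuples [g_1|...|g_n] of non-identity elements of G (degenerate
simplices with some g_i = e do not contribute cells), so there are
(|G| - 1)^n n-cells.
For dim = 3 with |G| = 10:
cells = (10 - 1)^3 = 9^3 = 729

729


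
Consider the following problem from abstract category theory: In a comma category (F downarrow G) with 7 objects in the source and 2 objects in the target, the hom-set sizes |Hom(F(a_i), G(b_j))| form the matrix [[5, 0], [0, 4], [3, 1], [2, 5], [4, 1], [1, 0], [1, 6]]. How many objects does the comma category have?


Objects of (F downarrow G) are triples (a, b, h: F(a)->G(b)).
The count equals the sum of all entries in the hom-matrix.
sum(row 0) = 5
sum(row 1) = 4
sum(row 2) = 4
sum(row 3) = 7
sum(row 4) = 5
sum(row 5) = 1
sum(row 6) = 7
Grand total = 33

33


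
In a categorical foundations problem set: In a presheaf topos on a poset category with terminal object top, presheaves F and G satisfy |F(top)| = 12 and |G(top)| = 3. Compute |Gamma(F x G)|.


Global sections of a presheaf on a poset with terminal top satisfy
Gamma(H) ~ H(top). Presheaves admit pointwise products, so
(F x G)(top) = F(top) x G(top) (Cartesian product).
|Gamma(F x G)| = |F(top)| * |G(top)| = 12 * 3 = 36.

36


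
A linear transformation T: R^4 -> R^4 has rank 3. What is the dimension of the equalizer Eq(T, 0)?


The equalizer of f and the zero map is ker(f).
By the rank-nullity theorem: dim(ker(f)) = dim(domain) - rank(f).
dim(ker(f)) = 4 - 3 = 1

1


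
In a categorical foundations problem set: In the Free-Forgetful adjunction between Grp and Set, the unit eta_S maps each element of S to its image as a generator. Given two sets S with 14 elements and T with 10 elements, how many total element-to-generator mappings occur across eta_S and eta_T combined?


The unit eta_X: X -> U(F(X)) of the Free-Forgetful adjunction
maps each element of X to a generator of F(X). For X = S + T (disjoint
union in Set), |S + T| = |S| + |T|.
Total mappings = 14 + 10 = 24.

24


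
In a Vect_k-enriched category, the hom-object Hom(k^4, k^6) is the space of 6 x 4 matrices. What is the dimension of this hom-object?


In Vect-enriched categories, Hom(k^n, k^m) is the space of m x n matrices.
dim(Hom(k^4, k^6)) = 6 * 4 = 24

24
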